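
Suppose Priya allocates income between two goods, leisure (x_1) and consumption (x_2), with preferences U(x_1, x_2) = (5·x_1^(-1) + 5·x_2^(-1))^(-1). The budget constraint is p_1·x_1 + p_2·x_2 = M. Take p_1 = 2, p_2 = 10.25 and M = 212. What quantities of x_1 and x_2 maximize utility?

x_1* = 32.477, x_2* = 14.3459

With the ratio pinned down, the budget gives x_1* = M/(p_1 + p_2·(x_2/x_1)) and x_2* = (x_2/x_1)·x_1*.
Numerically x_2/x_1 = 0.441726, so x_1* = 212/(2 + 10.25·0.441726) = 32.477 and x_2* = 0.441726·32.477 = 14.3459.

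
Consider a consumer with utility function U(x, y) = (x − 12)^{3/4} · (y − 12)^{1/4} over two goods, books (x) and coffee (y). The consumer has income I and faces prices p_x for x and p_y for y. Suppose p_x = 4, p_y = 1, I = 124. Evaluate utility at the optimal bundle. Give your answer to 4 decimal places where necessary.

V = 12.8948

MRS = 3·(y−12)/(x−12). Tangency with p_x/p_y gives y−12 = (1/3)·(p_x/p_y)·(x−12).
After buying the subsistence bundle (12, 12), a share 0.75 of the remaining income goes to x: x* = 12 + 0.75·(I − 12p_x − 12p_y)/p_x.
Discretionary income = 124 − 12·4 − 12·1 = 64; x* = 12 + 0.75·64/4 = 24; y* = 12 + 0.25·64/1 = 28.
Utility at the optimum: U(24, 28) = 12.8948.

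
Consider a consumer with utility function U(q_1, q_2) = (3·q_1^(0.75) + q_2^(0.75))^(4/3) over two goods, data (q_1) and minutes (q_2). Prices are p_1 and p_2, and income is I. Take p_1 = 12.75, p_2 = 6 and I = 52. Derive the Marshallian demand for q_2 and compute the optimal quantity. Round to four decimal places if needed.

Substitute q_2 = (q_2/q_1)·q_1 into the budget: q_1* = I/(p_1 + p_2·(q_2/q_1)).
Numerically q_2/q_1 = 0.251739, so q_1* = 52/(12.75 + 6·0.251739) = 3.6465 and q_2* = 0.251739·3.6465 = 0.918.

q_2* = 0.918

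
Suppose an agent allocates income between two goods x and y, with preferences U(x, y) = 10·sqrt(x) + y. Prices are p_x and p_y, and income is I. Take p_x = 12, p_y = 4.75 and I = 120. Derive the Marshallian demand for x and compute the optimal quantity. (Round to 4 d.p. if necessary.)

x* = 3.9171

Set MRS = p_x/p_y: 5·x^(−1/2) = p_x/p_y.
Solve: √x = 5·p_y/p_x, so x*(p_x,p_y) = (5·p_y/p_x)², and y* = (I − p_x·x*)/p_y.
Plugging in: x* = (5·4.75/12)² = 3.9171.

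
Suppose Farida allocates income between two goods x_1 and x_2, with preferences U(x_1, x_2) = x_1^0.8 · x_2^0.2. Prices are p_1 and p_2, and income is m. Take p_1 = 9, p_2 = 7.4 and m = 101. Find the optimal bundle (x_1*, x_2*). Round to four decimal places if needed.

MU_x_1/MU_x_2 = (0.8·x_2)/(0.2·x_1); tangency sets this equal to p_1/p_2.
So 0.8·p_2·x_2 = 0.2·p_1·x_1; combined with the budget, a share 0.8 of income goes to x_1.
Demand: x_1*(p_1,p_2,m) = 0.8·m/p_1 and x_2* = 0.2·m/p_2.
At p_1=9, p_2=7.4, m=101: x_1* = 0.8·101/9 = 8.9778, x_2* = 2.7297.

x_1* = 8.9778, x_2* = 2.7297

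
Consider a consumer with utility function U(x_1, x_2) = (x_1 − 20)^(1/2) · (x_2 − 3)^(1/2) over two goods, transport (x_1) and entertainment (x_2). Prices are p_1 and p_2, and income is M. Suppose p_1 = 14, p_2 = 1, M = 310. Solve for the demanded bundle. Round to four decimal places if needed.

After buying the subsistence bundle (20, 3), a share 0.5 of the remaining income goes to x_1: x_1* = 20 + 0.5·(M − 20p_1 − 3p_2)/p_1.
Discretionary income = 310 − 20·14 − 3·1 = 27; x_1* = 20 + 0.5·27/14 = 20.9643; x_2* = 3 + 0.5·27/1 = 16.5.

x_1* = 20.9643, x_2* = 16.5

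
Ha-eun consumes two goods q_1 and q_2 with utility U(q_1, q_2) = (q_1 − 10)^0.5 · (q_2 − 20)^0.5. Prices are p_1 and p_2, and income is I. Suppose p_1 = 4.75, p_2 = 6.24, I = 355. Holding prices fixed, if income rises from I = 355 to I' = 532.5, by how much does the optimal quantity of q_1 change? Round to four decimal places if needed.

MRS = (q_2−20)/(q_1−10). Tangency with p_1/p_2 gives q_2−20 = (p_1/p_2)·(q_1−10).
After buying the subsistence bundle (10, 20), a share 0.5 of the remaining income goes to q_1: q_1* = 10 + 0.5·(I − 10p_1 − 20p_2)/p_1.
Discretionary income = 355 − 10·4.75 − 20·6.24 = 182.7; q_1* = 10 + 0.5·182.7/4.75 = 29.2316.
At I' = 532.5: q_1* = 47.9158. Change: 47.9158 − 29.2316 = 18.6842.

Δq_1* = 18.6842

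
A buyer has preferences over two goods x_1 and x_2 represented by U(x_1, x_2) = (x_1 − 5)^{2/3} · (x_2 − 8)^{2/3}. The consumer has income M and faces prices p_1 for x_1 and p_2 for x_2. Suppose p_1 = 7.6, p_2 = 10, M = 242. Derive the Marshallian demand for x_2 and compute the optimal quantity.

x_2* = 14.2

Discretionary income = 242 − 5·7.6 − 8·10 = 124; x_2* = 8 + 0.5·124/10 = 14.2.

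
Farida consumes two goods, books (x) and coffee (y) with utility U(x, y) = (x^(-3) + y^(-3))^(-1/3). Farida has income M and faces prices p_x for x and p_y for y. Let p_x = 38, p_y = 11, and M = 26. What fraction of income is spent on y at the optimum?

share on y = 0.283

MRS = MU_x/MU_y = (y/x)^(4). Set equal to p_x/p_y.
Solve for the ratio: y/x = [p_x/p_y]^(0.25).
Substitute y = (y/x)·x into the budget: x* = M/(p_x + p_y·(y/x)).
Numerically y/x = 1.36332, so x* = 26/(38 + 11·1.36332) = 0.4906 and y* = 1.36332·0.4906 = 0.6688.
Expenditure on y: 11·0.6688 = 7.3573; share = 0.283.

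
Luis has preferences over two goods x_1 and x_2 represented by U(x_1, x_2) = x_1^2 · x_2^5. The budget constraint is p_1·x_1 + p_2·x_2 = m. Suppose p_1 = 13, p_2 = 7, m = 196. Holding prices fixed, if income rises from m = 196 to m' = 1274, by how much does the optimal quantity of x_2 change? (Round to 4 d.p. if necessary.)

MU_x_1/MU_x_2 = (2·x_2)/(5·x_1); tangency sets this equal to p_1/p_2.
Rearranging, p_2·x_2 = (5/2)·p_1·x_1. Substituting into the budget gives p_1·x_1·(1 + (5/2)) = m.
Demand: x_1*(p_1,p_2,m) = 2/7·m/p_1 and x_2* = 5/7·m/p_2.
At p_1=13, p_2=7, m=196: x_2* = 5/7·196/7 = 20.
At m' = 1274: x_2* = 130. Change: 130 − 20 = 110.

Δx_2* = 110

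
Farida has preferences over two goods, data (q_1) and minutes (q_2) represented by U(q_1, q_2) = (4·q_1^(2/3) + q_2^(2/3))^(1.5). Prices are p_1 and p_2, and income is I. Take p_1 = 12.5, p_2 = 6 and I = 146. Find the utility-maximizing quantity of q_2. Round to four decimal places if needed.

From the CES first-order condition, 4·(q_2/q_1)^(1/3) = p_1/p_2.
Hence q_2/q_1 = ((1/4)·p_1/p_2)^(1/(1/3)), i.e. raised to the 3 power.
Substitute q_2 = (q_2/q_1)·q_1 into the budget: q_1* = I/(p_1 + p_2·(q_2/q_1)).
Numerically q_2/q_1 = 0.141285, so q_1* = 146/(12.5 + 6·0.141285) = 10.9382 and q_2* = 0.141285·10.9382 = 1.5454.

q_2* = 1.5454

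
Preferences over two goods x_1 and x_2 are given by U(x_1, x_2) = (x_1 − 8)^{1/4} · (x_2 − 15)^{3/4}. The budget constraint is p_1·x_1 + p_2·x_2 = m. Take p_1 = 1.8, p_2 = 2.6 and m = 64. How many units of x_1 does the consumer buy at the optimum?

x_1* = 9.4722

After buying the subsistence bundle (8, 15), a share 0.25 of the remaining income goes to x_1: x_1* = 8 + 0.25·(m − 8p_1 − 15p_2)/p_1.
Discretionary income = 64 − 8·1.8 − 15·2.6 = 10.6; x_1* = 8 + 0.25·10.6/1.8 = 9.4722.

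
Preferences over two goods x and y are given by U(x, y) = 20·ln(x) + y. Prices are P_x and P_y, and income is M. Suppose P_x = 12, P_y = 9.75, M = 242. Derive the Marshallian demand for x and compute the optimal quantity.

MU_x = 20/x, MU_y = 1. Tangency: 20/x = P_x/P_y.
So x*(P_x,P_y) = 20·P_y/P_x, independent of income; and y* = (M − 20·P_y)/P_y.
At the given prices: x* = 20·9.75/12 = 16.25.

x* = 16.25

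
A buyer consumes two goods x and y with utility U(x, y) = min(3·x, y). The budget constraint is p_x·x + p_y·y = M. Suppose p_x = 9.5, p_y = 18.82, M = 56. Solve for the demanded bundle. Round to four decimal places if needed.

x* = 0.849, y* = 2.547

Leontief preferences: the optimum is at the kink where x/1 = y/3, i.e. y = 3·x.
Budget: p_x·x + p_y·3·x = M, so (p_x + 3·p_y)·x = M.
Demand: x*(p_x,p_y,M) = M/(p_x + 3·p_y), y* = 3·M/(p_x + 3·p_y).
Here 9.5 + 3·18.82 = 65.96, giving x* = 0.849 and y* = 2.547.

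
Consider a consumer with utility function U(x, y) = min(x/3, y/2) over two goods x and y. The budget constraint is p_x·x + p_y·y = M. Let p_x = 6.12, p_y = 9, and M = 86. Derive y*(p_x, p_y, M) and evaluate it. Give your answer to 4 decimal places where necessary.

y* = 4.7305

Leontief preferences: the optimum is at the kink where x/3 = y/2, i.e. y = (2/3)·x.
Budget: p_x·x + p_y·(2/3)·x = M, so (3·p_x + 2·p_y)·x = 3·M.
Demand: x*(p_x,p_y,M) = 3·M/(3·p_x + 2·p_y), y* = 2·M/(3·p_x + 2·p_y).
Here 3·6.12 + 2·9 = 36.36, giving y* = 4.7305.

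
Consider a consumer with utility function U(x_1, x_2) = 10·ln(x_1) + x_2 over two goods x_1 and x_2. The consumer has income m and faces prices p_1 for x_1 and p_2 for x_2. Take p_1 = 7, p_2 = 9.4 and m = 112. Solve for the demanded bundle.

So x_1*(p_1,p_2) = 10·p_2/p_1, independent of income; and x_2* = (m − 10·p_2)/p_2.
At the given prices: x_1* = 10·9.4/7 = 13.4286, and x_2* = 1.9149.

x_1* = 13.4286, x_2* = 1.9149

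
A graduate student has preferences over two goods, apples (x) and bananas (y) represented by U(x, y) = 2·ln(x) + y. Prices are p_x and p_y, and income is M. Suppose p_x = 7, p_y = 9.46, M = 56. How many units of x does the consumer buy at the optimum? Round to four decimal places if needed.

MU_x = 2/x, MU_y = 1. Tangency: 2/x = p_x/p_y.
So x*(p_x,p_y) = 2·p_y/p_x, independent of income; and y* = (M − 2·p_y)/p_y.
At the given prices: x* = 2·9.46/7 = 2.7029.

x* = 2.7029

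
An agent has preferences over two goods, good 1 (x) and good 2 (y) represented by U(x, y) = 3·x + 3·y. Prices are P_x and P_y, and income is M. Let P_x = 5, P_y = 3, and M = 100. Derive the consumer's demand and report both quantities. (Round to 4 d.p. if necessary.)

x* = 0, y* = 33.3333

Linear utility — the consumer picks whichever good has higher MU/price: 3/5 = 0.6 vs 3/3 = 1.
y gives more utility per dollar, so spend all income on y: y* = M/P_y, x* = 0.
Numerically: x* = 0, y* = 33.3333.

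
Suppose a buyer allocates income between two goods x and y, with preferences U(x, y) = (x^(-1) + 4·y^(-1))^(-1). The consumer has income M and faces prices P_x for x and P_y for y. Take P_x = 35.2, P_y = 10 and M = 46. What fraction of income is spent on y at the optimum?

share on y = 0.516

MRS = MU_x/MU_y = (1/4)·(y/x)^(2). Set equal to P_x/P_y.
Solve for the ratio: y/x = [4·P_x/P_y]^(0.5).
With the ratio pinned down, the budget gives x* = M/(P_x + P_y·(y/x)) and y* = (y/x)·x*.
Numerically y/x = 3.752333, so x* = 46/(35.2 + 10·3.752333) = 0.6325 and y* = 3.752333·0.6325 = 2.3735.
Expenditure on y: 10·2.3735 = 23.7348; share = 0.516.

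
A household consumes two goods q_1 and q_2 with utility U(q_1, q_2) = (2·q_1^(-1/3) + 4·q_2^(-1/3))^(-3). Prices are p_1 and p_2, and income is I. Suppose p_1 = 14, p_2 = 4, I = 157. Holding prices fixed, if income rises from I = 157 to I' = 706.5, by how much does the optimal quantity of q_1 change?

From the CES first-order condition, (1/2)·(q_2/q_1)^(4/3) = p_1/p_2.
Solve for the ratio: q_2/q_1 = [2·p_1/p_2]^(0.75).
With the ratio pinned down, the budget gives q_1* = I/(p_1 + p_2·(q_2/q_1)) and q_2* = (q_2/q_1)·q_1*.
Numerically q_2/q_1 = 4.303517, so q_1* = 157/(14 + 4·4.303517) = 5.0298.
At I' = 706.5: q_1* = 22.634. Change: 22.634 − 5.0298 = 17.6042.

Δq_1* = 17.6042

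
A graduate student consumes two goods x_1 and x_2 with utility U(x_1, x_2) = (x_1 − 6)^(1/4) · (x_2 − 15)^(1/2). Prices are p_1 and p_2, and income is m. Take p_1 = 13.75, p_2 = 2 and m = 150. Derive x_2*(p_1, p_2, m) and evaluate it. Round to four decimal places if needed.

Let x_1' = x_1−6, x_2' = x_2−15. MRS = (1/2)·x_2'/x_1' = p_1/p_2.
Substituting into the budget: x_1* = 6 + 1/3·(m − 6·p_1 − 15·p_2)/p_1, and x_2* = 15 + 2/3·(…)/p_2.
Discretionary income = 150 − 6·13.75 − 15·2 = 37.5; x_2* = 15 + 2/3·37.5/2 = 27.5.

x_2* = 27.5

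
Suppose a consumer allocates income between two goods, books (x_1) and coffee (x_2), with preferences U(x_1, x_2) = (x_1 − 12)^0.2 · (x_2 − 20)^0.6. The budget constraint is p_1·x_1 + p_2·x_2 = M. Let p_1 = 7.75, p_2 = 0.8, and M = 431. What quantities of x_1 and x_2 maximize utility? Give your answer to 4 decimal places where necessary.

x_1* = 22.3871, x_2* = 321.875

Substituting into the budget: x_1* = 12 + 0.25·(M − 12·p_1 − 20·p_2)/p_1, and x_2* = 20 + 0.75·(…)/p_2.
Discretionary income = 431 − 12·7.75 − 20·0.8 = 322; x_1* = 12 + 0.25·322/7.75 = 22.3871; x_2* = 20 + 0.75·322/0.8 = 321.875.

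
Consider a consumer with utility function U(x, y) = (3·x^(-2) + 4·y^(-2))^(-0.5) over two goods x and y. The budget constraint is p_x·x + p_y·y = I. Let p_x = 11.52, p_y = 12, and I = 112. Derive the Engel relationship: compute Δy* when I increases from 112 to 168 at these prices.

Δy* = 2.4768

With the ratio pinned down, the budget gives x* = I/(p_x + p_y·(y/x)) and y* = (y/x)·x*.
Numerically y/x = 1.085767, so x* = 112/(11.52 + 12·1.085767) = 4.5623 and y* = 1.085767·4.5623 = 4.9536.
At I' = 168: y* = 7.4303. Change: 7.4303 − 4.9536 = 2.4768.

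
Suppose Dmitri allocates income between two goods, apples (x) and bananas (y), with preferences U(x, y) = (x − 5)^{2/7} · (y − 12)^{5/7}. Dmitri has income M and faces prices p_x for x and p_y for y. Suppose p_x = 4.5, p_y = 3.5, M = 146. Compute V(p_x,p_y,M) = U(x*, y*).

V = 11.9146

Substituting into the budget: x* = 5 + 2/7·(M − 5·p_x − 12·p_y)/p_x, and y* = 12 + 5/7·(…)/p_y.
Discretionary income = 146 − 5·4.5 − 12·3.5 = 81.5; x* = 5 + 2/7·81.5/4.5 = 10.1746; y* = 12 + 5/7·81.5/3.5 = 28.6327.
Utility at the optimum: U(10.1746, 28.6327) = 11.9146.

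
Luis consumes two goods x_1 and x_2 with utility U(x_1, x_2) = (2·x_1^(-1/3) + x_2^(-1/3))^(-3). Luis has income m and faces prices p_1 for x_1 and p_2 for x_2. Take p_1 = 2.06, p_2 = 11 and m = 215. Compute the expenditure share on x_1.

MRS = MU_x_1/MU_x_2 = 2·(x_2/x_1)^(4/3). Set equal to p_1/p_2.
Solve for the ratio: x_2/x_1 = [(1/2)·p_1/p_2]^(0.75).
With the ratio pinned down, the budget gives x_1* = m/(p_1 + p_2·(x_2/x_1)) and x_2* = (x_2/x_1)·x_1*.
Numerically x_2/x_1 = 0.169271, so x_1* = 215/(2.06 + 11·0.169271) = 54.8192 and x_2* = 0.169271·54.8192 = 9.2793.
Expenditure on x_1: 2.06·54.8192 = 112.9275; share = 0.5252.

share on x_1 = 0.5252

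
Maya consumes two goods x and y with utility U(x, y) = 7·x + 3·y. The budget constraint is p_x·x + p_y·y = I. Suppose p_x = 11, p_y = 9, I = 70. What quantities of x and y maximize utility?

Perfect substitutes: compare marginal utility per dollar. 7/p_x vs 3/p_y → 0.6364 vs 0.3333.
x gives more utility per dollar, so spend all income on x: x* = I/p_x, y* = 0.
Numerically: x* = 6.3636, y* = 0.

x* = 6.3636, y* = 0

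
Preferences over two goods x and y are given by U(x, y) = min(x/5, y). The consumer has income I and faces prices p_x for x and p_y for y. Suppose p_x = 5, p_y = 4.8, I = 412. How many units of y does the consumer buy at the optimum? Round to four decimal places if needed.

With perfect complements, no substitution: consume in ratio x:y = 5:1.
Budget: p_x·x + p_y·(1/5)·x = I, so (5·p_x + p_y)·x = 5·I.
Demand: x*(p_x,p_y,I) = 5·I/(5·p_x + p_y), y* = I/(5·p_x + p_y).
Here 5·5 + 4.8 = 29.8, giving y* = 13.8255.

y* = 13.8255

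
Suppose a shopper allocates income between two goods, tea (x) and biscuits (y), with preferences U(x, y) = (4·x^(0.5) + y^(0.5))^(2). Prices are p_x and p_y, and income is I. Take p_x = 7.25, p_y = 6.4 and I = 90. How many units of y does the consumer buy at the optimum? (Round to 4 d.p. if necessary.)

MU_x ∝ 4·x^(-0.5), MU_y ∝ y^(-0.5), so MRS = 4·(y/x)^(0.5) = p_x/p_y.
Solve for the ratio: y/x = [(1/4)·p_x/p_y]^(2).
With the ratio pinned down, the budget gives x* = I/(p_x + p_y·(y/x)) and y* = (y/x)·x*.
Numerically y/x = 0.080204, so x* = 90/(7.25 + 6.4·0.080204) = 11.593 and y* = 0.080204·11.593 = 0.9298.

y* = 0.9298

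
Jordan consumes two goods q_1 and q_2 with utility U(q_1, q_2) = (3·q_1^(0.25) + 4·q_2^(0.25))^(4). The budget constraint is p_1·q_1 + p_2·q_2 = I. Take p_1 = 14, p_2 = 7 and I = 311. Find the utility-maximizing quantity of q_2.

Numerically q_2/q_1 = 3.697927, so q_1* = 311/(14 + 7·3.697927) = 7.7973 and q_2* = 3.697927·7.7973 = 28.8339.

q_2* = 28.8339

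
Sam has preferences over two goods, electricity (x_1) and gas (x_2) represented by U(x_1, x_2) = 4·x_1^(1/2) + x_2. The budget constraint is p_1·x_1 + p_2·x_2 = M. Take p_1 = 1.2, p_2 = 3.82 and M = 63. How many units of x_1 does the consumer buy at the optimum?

Solve: √x_1 = 2·p_2/p_1, so x_1*(p_1,p_2) = (2·p_2/p_1)², and x_2* = (M − p_1·x_1*)/p_2.
Plugging in: x_1* = (2·3.82/1.2)² = 40.5344.

x_1* = 40.5344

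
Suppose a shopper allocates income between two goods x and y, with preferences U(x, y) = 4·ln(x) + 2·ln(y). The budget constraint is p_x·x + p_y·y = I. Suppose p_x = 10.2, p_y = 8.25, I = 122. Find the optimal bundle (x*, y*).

x* = 7.9739, y* = 4.9293

Tangency: MRS = 2·y/x = p_x/p_y.
So 4·p_y·y = 2·p_x·x; combined with the budget, a share 2/3 of income goes to x.
Demand: x*(p_x,p_y,I) = 2/3·I/p_x and y* = 1/3·I/p_y.
At p_x=10.2, p_y=8.25, I=122: x* = 2/3·122/10.2 = 7.9739, y* = 4.9293.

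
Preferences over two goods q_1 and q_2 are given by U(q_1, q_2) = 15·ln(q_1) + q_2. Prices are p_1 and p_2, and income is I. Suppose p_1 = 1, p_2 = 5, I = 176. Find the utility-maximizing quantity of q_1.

q_1* = 75

Set MRS = p_1/p_2: (15/q_1)/1 = p_1/p_2.
So q_1*(p_1,p_2) = 15·p_2/p_1, independent of income; and q_2* = (I − 15·p_2)/p_2.
At the given prices: q_1* = 15·5/1 = 75.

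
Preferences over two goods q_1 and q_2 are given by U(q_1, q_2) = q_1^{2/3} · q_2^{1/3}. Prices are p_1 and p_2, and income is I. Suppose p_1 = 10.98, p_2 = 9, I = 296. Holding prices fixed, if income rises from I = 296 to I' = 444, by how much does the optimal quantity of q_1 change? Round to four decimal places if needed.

Δq_1* = 8.986

MU_q_1/MU_q_2 = (2/3·q_2)/(1/3·q_1); tangency sets this equal to p_1/p_2.
So 2/3·p_2·q_2 = 1/3·p_1·q_1; combined with the budget, a share 2/3 of income goes to q_1.
Demand: q_1*(p_1,p_2,I) = 2/3·I/p_1 and q_2* = 1/3·I/p_2.
At p_1=10.98, p_2=9, I=296: q_1* = 2/3·296/10.98 = 17.9721.
At I' = 444: q_1* = 26.9581. Change: 26.9581 − 17.9721 = 8.986.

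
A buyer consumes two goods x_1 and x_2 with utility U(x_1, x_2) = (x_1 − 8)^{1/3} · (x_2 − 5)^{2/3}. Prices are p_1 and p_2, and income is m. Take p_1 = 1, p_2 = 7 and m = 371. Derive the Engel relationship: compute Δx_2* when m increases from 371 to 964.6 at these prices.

Δx_2* = 56.5333

This is Cobb-Douglas in (x_1−8, x_2−5): tangency gives 1/3·p_2·(x_2−5) = 2/3·p_1·(x_1−8).
After buying the subsistence bundle (8, 5), a share 1/3 of the remaining income goes to x_1: x_1* = 8 + 1/3·(m − 8p_1 − 5p_2)/p_1.
Discretionary income = 371 − 8·1 − 5·7 = 328; x_2* = 5 + 2/3·328/7 = 36.2381.
At m' = 964.6: x_2* = 92.7714. Change: 92.7714 − 36.2381 = 56.5333.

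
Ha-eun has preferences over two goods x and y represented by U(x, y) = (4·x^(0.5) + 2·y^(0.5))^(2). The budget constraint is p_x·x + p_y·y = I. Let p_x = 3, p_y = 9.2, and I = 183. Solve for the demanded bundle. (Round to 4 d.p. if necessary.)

x* = 56.402, y* = 1.4993

MU_x ∝ 4·x^(-0.5), MU_y ∝ 2·y^(-0.5), so MRS = 2·(y/x)^(0.5) = p_x/p_y.
Hence y/x = ((1/2)·p_x/p_y)^(1/(0.5)), i.e. raised to the 2 power.
Substitute y = (y/x)·x into the budget: x* = I/(p_x + p_y·(y/x)).
Numerically y/x = 0.026583, so x* = 183/(3 + 9.2·0.026583) = 56.402 and y* = 0.026583·56.402 = 1.4993.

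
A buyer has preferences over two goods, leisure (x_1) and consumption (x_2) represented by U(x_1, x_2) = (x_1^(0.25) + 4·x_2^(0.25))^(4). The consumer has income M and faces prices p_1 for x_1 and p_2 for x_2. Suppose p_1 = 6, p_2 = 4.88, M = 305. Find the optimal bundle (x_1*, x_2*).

From the CES first-order condition, (1/4)·(x_2/x_1)^(0.75) = p_1/p_2.
Solve for the ratio: x_2/x_1 = [4·p_1/p_2]^(4/3).
With the ratio pinned down, the budget gives x_1* = M/(p_1 + p_2·(x_2/x_1)) and x_2* = (x_2/x_1)·x_1*.
Numerically x_2/x_1 = 8.36351, so x_1* = 305/(6 + 4.88·8.36351) = 6.5152 and x_2* = 8.36351·6.5152 = 54.4896.

x_1* = 6.5152, x_2* = 54.4896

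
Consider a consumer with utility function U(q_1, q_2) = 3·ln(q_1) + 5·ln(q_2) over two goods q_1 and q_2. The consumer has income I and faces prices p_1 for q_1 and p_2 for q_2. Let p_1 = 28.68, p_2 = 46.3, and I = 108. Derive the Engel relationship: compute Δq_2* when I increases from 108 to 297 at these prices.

Demand: q_1*(p_1,p_2,I) = 0.375·I/p_1 and q_2* = 0.625·I/p_2.
At p_1=28.68, p_2=46.3, I=108: q_2* = 0.625·108/46.3 = 1.4579.
At I' = 297: q_2* = 4.0092. Change: 4.0092 − 1.4579 = 2.5513.

Δq_2* = 2.5513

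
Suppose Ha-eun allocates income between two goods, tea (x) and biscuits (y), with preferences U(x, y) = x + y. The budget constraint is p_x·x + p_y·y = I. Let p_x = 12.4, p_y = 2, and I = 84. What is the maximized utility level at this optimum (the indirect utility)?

V = 42

Perfect substitutes: compare marginal utility per dollar. 1/p_x vs 1/p_y → 0.0806 vs 0.5.
y gives more utility per dollar, so spend all income on y: y* = I/p_y, x* = 0.
Numerically: x* = 0, y* = 42.
Utility at the optimum: U(0, 42) = 42.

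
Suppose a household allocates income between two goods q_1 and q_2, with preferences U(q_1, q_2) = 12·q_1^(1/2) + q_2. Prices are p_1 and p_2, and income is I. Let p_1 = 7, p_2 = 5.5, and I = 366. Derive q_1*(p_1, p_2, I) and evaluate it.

q_1* = 22.2245

Utility is quasi-linear in q_2; the FOC for q_1 is 6/√q_1 = p_1/p_2.
Thus q_1* = (6·p_2/p_1)² — independent of I — with the rest of income spent on q_2.
Plugging in: q_1* = (6·5.5/7)² = 22.2245.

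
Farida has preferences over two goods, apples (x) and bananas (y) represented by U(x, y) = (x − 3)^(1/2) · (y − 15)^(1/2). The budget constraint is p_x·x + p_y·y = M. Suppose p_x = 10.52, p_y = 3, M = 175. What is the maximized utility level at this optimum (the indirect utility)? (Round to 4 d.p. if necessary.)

MRS = (y−15)/(x−3). Tangency with p_x/p_y gives y−15 = (p_x/p_y)·(x−3).
Substituting into the budget: x* = 3 + 0.5·(M − 3·p_x − 15·p_y)/p_x, and y* = 15 + 0.5·(…)/p_y.
Discretionary income = 175 − 3·10.52 − 15·3 = 98.44; x* = 3 + 0.5·98.44/10.52 = 7.6787; y* = 15 + 0.5·98.44/3 = 31.4067.
Utility at the optimum: U(7.6787, 31.4067) = 8.7614.

V = 8.7614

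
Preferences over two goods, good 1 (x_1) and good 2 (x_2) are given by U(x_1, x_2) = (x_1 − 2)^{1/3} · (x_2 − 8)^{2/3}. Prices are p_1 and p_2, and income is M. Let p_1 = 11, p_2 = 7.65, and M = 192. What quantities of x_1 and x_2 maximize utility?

Let x_1' = x_1−2, x_2' = x_2−8. MRS = (1/2)·x_2'/x_1' = p_1/p_2.
After buying the subsistence bundle (2, 8), a share 1/3 of the remaining income goes to x_1: x_1* = 2 + 1/3·(M − 2p_1 − 8p_2)/p_1.
Discretionary income = 192 − 2·11 − 8·7.65 = 108.8; x_1* = 2 + 1/3·108.8/11 = 5.297; x_2* = 8 + 2/3·108.8/7.65 = 17.4815.

x_1* = 5.297, x_2* = 17.4815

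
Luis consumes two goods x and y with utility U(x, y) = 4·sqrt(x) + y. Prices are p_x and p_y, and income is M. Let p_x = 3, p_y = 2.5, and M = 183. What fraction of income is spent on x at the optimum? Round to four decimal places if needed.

share on x = 0.0455

Thus x* = (2·p_y/p_x)² — independent of M — with the rest of income spent on y.
Plugging in: x* = (2·2.5/3)² = 2.7778, y* = 69.8667.
Expenditure on x: 3·2.7778 = 8.3333; share = 0.0455.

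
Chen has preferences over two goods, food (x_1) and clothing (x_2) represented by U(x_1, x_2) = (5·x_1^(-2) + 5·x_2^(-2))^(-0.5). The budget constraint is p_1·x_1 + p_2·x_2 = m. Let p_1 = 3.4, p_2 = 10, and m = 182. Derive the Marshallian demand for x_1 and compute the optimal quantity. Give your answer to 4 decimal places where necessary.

MU_x_1 ∝ 5·x_1^(-3), MU_x_2 ∝ 5·x_2^(-3), so MRS = (x_2/x_1)^(3) = p_1/p_2.
Solve for the ratio: x_2/x_1 = [p_1/p_2]^(1/3).
Substitute x_2 = (x_2/x_1)·x_1 into the budget: x_1* = m/(p_1 + p_2·(x_2/x_1)).
Numerically x_2/x_1 = 0.697953, so x_1* = 182/(3.4 + 10·0.697953) = 17.5345.

x_1* = 17.5345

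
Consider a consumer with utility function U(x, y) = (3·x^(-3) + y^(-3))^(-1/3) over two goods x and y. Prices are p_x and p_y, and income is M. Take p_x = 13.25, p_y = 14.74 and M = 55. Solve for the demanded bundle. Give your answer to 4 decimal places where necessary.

Numerically y/x = 0.73986, so x* = 55/(13.25 + 14.74·0.73986) = 2.2769 and y* = 0.73986·2.2769 = 1.6846.

x* = 2.2769, y* = 1.6846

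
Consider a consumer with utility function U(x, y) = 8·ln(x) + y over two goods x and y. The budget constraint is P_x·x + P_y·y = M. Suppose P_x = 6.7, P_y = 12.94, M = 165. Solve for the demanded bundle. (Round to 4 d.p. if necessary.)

x* = 15.4507, y* = 4.7512

MU_x = 8/x, MU_y = 1. Tangency: 8/x = P_x/P_y.
So x*(P_x,P_y) = 8·P_y/P_x, independent of income; and y* = (M − 8·P_y)/P_y.
At the given prices: x* = 8·12.94/6.7 = 15.4507, and y* = 4.7512.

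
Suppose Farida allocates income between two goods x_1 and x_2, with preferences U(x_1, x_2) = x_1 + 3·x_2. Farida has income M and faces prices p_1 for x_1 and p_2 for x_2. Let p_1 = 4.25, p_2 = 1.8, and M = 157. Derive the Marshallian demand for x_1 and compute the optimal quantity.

Perfect substitutes: compare marginal utility per dollar. 1/p_1 vs 3/p_2 → 0.2353 vs 1.6667.
x_2 gives more utility per dollar, so spend all income on x_2: x_2* = M/p_2, x_1* = 0.
Numerically: x_1* = 0, x_2* = 87.2222.

x_1* = 0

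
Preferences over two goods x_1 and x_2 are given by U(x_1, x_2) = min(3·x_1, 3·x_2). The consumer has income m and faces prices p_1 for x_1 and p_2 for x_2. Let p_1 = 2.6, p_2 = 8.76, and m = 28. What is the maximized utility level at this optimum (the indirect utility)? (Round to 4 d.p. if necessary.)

With perfect complements, no substitution: consume in ratio x_1:x_2 = 3:3.
Budget: p_1·x_1 + p_2·x_1 = m, so (3·p_1 + 3·p_2)·x_1 = 3·m.
Demand: x_1*(p_1,p_2,m) = 3·m/(3·p_1 + 3·p_2), x_2* = 3·m/(3·p_1 + 3·p_2).
Here 3·2.6 + 3·8.76 = 34.08, giving x_1* = 2.4648 and x_2* = 2.4648.
Utility at the optimum: U(2.4648, 2.4648) = 7.3944.

V = 7.3944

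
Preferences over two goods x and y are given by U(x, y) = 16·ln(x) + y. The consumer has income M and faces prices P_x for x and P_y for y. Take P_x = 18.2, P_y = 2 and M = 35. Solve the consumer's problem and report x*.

x* = 1.7582

MU_x = 16/x, MU_y = 1. Tangency: 16/x = P_x/P_y.
So x*(P_x,P_y) = 16·P_y/P_x, independent of income; and y* = (M − 16·P_y)/P_y.
At the given prices: x* = 16·2/18.2 = 1.7582.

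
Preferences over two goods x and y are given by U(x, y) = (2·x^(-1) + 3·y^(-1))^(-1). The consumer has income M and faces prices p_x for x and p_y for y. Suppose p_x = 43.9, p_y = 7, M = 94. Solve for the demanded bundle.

MRS = MU_x/MU_y = (2/3)·(y/x)^(2). Set equal to p_x/p_y.
Hence y/x = ((3/2)·p_x/p_y)^(1/(2)), i.e. raised to the 0.5 power.
Substitute y = (y/x)·x into the budget: x* = M/(p_x + p_y·(y/x)).
Numerically y/x = 3.067107, so x* = 94/(43.9 + 7·3.067107) = 1.438 and y* = 3.067107·1.438 = 4.4104.

x* = 1.438, y* = 4.4104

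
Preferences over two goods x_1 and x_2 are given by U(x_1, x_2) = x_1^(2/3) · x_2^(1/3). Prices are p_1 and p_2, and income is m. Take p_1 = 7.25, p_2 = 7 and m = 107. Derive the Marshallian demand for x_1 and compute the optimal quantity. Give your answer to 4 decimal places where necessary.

MU_x_1/MU_x_2 = (2/3·x_2)/(1/3·x_1); tangency sets this equal to p_1/p_2.
So 2/3·p_2·x_2 = 1/3·p_1·x_1; combined with the budget, a share 2/3 of income goes to x_1.
Demand: x_1*(p_1,p_2,m) = 2/3·m/p_1 and x_2* = 1/3·m/p_2.
At p_1=7.25, p_2=7, m=107: x_1* = 2/3·107/7.25 = 9.8391.

x_1* = 9.8391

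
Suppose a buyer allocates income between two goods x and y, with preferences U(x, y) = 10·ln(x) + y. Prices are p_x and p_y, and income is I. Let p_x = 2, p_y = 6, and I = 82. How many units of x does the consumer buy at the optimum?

x* = 30

Set MRS = p_x/p_y: (10/x)/1 = p_x/p_y.
So x*(p_x,p_y) = 10·p_y/p_x, independent of income; and y* = (I − 10·p_y)/p_y.
At the given prices: x* = 10·6/2 = 30.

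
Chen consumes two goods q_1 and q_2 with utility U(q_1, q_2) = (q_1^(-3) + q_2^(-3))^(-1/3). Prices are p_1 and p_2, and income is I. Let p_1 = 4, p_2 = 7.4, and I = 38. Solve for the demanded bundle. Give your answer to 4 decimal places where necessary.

MRS = MU_q_1/MU_q_2 = (q_2/q_1)^(4). Set equal to p_1/p_2.
Solve for the ratio: q_2/q_1 = [p_1/p_2]^(0.25).
Substitute q_2 = (q_2/q_1)·q_1 into the budget: q_1* = I/(p_1 + p_2·(q_2/q_1)).
Numerically q_2/q_1 = 0.857447, so q_1* = 38/(4 + 7.4·0.857447) = 3.6732 and q_2* = 0.857447·3.6732 = 3.1496.

q_1* = 3.6732, q_2* = 3.1496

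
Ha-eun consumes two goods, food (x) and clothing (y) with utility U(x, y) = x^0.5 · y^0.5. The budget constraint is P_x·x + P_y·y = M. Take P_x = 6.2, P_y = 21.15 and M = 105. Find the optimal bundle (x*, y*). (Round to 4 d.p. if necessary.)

Tangency: MRS = y/x = P_x/P_y.
Rearranging, P_y·y = P_x·x. Substituting into the budget gives P_x·x·(1 + 1) = M.
Demand: x*(P_x,P_y,M) = 0.5·M/P_x and y* = 0.5·M/P_y.
At P_x=6.2, P_y=21.15, M=105: x* = 0.5·105/6.2 = 8.4677, y* = 2.4823.

x* = 8.4677, y* = 2.4823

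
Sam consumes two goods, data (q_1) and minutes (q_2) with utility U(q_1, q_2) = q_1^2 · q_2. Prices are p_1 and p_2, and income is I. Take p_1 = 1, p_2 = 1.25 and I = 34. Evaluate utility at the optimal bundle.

V = 4658.2519

The MRS is 2·q_2/q_1. Set MRS = p_1/p_2.
Rearranging, p_2·q_2 = (1/2)·p_1·q_1. Substituting into the budget gives p_1·q_1·(1 + (1/2)) = I.
Demand: q_1*(p_1,p_2,I) = 2/3·I/p_1 and q_2* = 1/3·I/p_2.
At p_1=1, p_2=1.25, I=34: q_1* = 2/3·34/1 = 22.6667, q_2* = 9.0667.
Utility at the optimum: U(22.6667, 9.0667) = 4658.2519.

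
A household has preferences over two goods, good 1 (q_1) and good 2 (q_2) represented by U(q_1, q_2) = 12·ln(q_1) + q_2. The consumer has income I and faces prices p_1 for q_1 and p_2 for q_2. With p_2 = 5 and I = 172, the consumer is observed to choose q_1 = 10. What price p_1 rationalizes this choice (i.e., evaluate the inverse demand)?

Set MRS = p_1/p_2: (12/q_1)/1 = p_1/p_2.
So q_1*(p_1,p_2) = 12·p_2/p_1, independent of income; and q_2* = (I − 12·p_2)/p_2.
Set q_1* = 10 in the demand function and solve for p_1: p_1 = 6.

p_1 = 6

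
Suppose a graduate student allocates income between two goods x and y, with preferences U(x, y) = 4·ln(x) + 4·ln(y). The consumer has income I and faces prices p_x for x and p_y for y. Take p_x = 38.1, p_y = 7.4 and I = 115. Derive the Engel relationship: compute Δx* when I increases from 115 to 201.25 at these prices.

Demand: x*(p_x,p_y,I) = 0.5·I/p_x and y* = 0.5·I/p_y.
At p_x=38.1, p_y=7.4, I=115: x* = 0.5·115/38.1 = 1.5092.
At I' = 201.25: x* = 2.6411. Change: 2.6411 − 1.5092 = 1.1319.

Δx* = 1.1319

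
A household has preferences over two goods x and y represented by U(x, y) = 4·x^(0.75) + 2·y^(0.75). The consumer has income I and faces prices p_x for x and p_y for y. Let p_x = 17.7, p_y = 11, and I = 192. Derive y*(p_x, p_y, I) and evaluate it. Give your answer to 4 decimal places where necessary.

MRS = MU_x/MU_y = 2·(y/x)^(0.25). Set equal to p_x/p_y.
Solve for the ratio: y/x = [(1/2)·p_x/p_y]^(4).
Substitute y = (y/x)·x into the budget: x* = I/(p_x + p_y·(y/x)).
Numerically y/x = 0.418989, so x* = 192/(17.7 + 11·0.418989) = 8.6064 and y* = 0.418989·8.6064 = 3.606.

y* = 3.606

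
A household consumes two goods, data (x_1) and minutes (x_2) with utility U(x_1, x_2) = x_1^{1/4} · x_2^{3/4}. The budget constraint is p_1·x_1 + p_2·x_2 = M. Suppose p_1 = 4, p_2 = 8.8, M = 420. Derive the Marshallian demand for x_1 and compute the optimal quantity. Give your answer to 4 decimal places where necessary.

MU_x_1/MU_x_2 = (0.25·x_2)/(0.75·x_1); tangency sets this equal to p_1/p_2.
So 0.25·p_2·x_2 = 0.75·p_1·x_1; combined with the budget, a share 0.25 of income goes to x_1.
Demand: x_1*(p_1,p_2,M) = 0.25·M/p_1 and x_2* = 0.75·M/p_2.
At p_1=4, p_2=8.8, M=420: x_1* = 0.25·420/4 = 26.25.

x_1* = 26.25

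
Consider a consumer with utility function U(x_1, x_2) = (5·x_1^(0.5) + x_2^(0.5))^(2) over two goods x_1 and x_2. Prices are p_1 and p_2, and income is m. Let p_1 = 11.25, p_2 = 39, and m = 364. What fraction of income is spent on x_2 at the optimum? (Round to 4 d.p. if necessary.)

MU_x_1 ∝ 5·x_1^(-0.5), MU_x_2 ∝ x_2^(-0.5), so MRS = 5·(x_2/x_1)^(0.5) = p_1/p_2.
Solve for the ratio: x_2/x_1 = [(1/5)·p_1/p_2]^(2).
With the ratio pinned down, the budget gives x_1* = m/(p_1 + p_2·(x_2/x_1)) and x_2* = (x_2/x_1)·x_1*.
Numerically x_2/x_1 = 0.003328, so x_1* = 364/(11.25 + 39·0.003328) = 31.9865 and x_2* = 0.003328·31.9865 = 0.1065.
Expenditure on x_2: 39·0.1065 = 4.1521; share = 0.0114.

share on x_2 = 0.0114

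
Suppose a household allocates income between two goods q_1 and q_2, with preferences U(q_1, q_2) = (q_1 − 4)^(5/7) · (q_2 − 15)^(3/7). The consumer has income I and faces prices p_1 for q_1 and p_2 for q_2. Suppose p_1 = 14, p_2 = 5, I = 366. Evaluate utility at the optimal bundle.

Let q_1' = q_1−4, q_2' = q_2−15. MRS = (5/3)·q_2'/q_1' = p_1/p_2.
Substituting into the budget: q_1* = 4 + 0.625·(I − 4·p_1 − 15·p_2)/p_1, and q_2* = 15 + 0.375·(…)/p_2.
Discretionary income = 366 − 4·14 − 15·5 = 235; q_1* = 4 + 0.625·235/14 = 14.4911; q_2* = 15 + 0.375·235/5 = 32.625.
Utility at the optimum: U(14.4911, 32.625) = 18.3321.

V = 18.3321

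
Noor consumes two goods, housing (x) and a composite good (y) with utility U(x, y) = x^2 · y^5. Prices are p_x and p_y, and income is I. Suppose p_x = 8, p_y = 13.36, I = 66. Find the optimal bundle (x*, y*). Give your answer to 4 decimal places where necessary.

At p_x=8, p_y=13.36, I=66: x* = 2/7·66/8 = 2.3571, y* = 3.5287.

x* = 2.3571, y* = 3.5287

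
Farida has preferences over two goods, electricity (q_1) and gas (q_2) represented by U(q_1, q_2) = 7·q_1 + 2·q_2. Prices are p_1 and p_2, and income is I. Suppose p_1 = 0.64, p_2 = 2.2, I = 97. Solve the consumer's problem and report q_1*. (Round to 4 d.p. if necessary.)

Linear utility — the consumer picks whichever good has higher MU/price: 7/0.64 = 10.9375 vs 2/2.2 = 0.9091.
q_1 gives more utility per dollar, so spend all income on q_1: q_1* = I/p_1, q_2* = 0.
Numerically: q_1* = 151.5625, q_2* = 0.

q_1* = 151.5625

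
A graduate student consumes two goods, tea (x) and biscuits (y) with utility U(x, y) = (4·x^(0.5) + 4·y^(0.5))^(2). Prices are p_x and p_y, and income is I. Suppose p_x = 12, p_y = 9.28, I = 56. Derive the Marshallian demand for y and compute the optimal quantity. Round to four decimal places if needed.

MRS = MU_x/MU_y = (y/x)^(0.5). Set equal to p_x/p_y.
Hence y/x = (p_x/p_y)^(1/(0.5)), i.e. raised to the 2 power.
Substitute y = (y/x)·x into the budget: x* = I/(p_x + p_y·(y/x)).
Numerically y/x = 1.672117, so x* = 56/(12 + 9.28·1.672117) = 2.0351 and y* = 1.672117·2.0351 = 3.4029.

y* = 3.4029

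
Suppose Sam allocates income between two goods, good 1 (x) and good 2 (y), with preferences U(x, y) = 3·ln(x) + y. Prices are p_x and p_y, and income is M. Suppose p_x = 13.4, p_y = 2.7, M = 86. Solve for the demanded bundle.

x* = 0.6045, y* = 28.8519

MU_x = 3/x, MU_y = 1. Tangency: 3/x = p_x/p_y.
So x*(p_x,p_y) = 3·p_y/p_x, independent of income; and y* = (M − 3·p_y)/p_y.
At the given prices: x* = 3·2.7/13.4 = 0.6045, and y* = 28.8519.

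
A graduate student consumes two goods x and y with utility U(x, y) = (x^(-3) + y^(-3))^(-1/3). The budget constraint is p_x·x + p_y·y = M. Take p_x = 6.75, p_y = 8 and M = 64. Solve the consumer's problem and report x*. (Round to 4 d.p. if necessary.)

Numerically y/x = 0.958415, so x* = 64/(6.75 + 8·0.958415) = 4.4391.

x* = 4.4391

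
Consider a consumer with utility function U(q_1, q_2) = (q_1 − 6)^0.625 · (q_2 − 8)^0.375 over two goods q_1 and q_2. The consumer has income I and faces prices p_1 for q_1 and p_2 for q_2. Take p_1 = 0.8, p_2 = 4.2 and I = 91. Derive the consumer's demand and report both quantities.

q_1* = 47.0938, q_2* = 12.6964

MRS = (5/3)·(q_2−8)/(q_1−6). Tangency with p_1/p_2 gives q_2−8 = (3/5)·(p_1/p_2)·(q_1−6).
After buying the subsistence bundle (6, 8), a share 0.625 of the remaining income goes to q_1: q_1* = 6 + 0.625·(I − 6p_1 − 8p_2)/p_1.
Discretionary income = 91 − 6·0.8 − 8·4.2 = 52.6; q_1* = 6 + 0.625·52.6/0.8 = 47.0938; q_2* = 8 + 0.375·52.6/4.2 = 12.6964.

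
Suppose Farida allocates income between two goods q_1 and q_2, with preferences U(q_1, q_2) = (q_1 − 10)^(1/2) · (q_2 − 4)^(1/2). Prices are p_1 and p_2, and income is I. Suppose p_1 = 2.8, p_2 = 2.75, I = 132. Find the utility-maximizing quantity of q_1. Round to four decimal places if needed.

MRS = (q_2−4)/(q_1−10). Tangency with p_1/p_2 gives q_2−4 = (p_1/p_2)·(q_1−10).
Substituting into the budget: q_1* = 10 + 0.5·(I − 10·p_1 − 4·p_2)/p_1, and q_2* = 4 + 0.5·(…)/p_2.
Discretionary income = 132 − 10·2.8 − 4·2.75 = 93; q_1* = 10 + 0.5·93/2.8 = 26.6071.

q_1* = 26.6071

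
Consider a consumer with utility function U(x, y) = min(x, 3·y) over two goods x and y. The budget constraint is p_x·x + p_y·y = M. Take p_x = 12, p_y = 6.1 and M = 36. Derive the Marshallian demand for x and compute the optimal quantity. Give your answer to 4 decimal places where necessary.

x* = 2.5653

With perfect complements, no substitution: consume in ratio x:y = 3:1.
Budget: p_x·x + p_y·(1/3)·x = M, so (3·p_x + p_y)·x = 3·M.
Demand: x*(p_x,p_y,M) = 3·M/(3·p_x + p_y), y* = M/(3·p_x + p_y).
Here 3·12 + 6.1 = 42.1, giving x* = 2.5653.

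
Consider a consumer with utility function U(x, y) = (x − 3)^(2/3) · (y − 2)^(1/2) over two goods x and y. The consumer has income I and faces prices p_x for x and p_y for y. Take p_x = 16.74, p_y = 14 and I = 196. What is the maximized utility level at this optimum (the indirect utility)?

Let x' = x−3, y' = y−2. MRS = (4/3)·y'/x' = p_x/p_y.
After buying the subsistence bundle (3, 2), a share 4/7 of the remaining income goes to x: x* = 3 + 4/7·(I − 3p_x − 2p_y)/p_x.
Discretionary income = 196 − 3·16.74 − 2·14 = 117.78; x* = 3 + 4/7·117.78/16.74 = 7.0205; y* = 2 + 3/7·117.78/14 = 5.6055.
Utility at the optimum: U(7.0205, 5.6055) = 4.801.

V = 4.801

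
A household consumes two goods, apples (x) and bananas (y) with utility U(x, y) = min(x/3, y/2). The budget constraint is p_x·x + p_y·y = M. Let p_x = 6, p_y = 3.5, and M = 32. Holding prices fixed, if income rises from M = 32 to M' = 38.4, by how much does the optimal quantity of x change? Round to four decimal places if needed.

Leontief preferences: the optimum is at the kink where x/3 = y/2, i.e. y = (2/3)·x.
Budget: p_x·x + p_y·(2/3)·x = M, so (3·p_x + 2·p_y)·x = 3·M.
Demand: x*(p_x,p_y,M) = 3·M/(3·p_x + 2·p_y), y* = 2·M/(3·p_x + 2·p_y).
Here 3·6 + 2·3.5 = 25, giving x* = 3.84.
At M' = 38.4: x* = 4.608. Change: 4.608 − 3.84 = 0.768.

Δx* = 0.768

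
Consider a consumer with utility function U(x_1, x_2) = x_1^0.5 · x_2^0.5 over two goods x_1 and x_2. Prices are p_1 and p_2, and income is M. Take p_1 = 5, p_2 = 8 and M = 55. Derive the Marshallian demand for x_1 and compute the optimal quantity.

MU_x_1/MU_x_2 = (0.5·x_2)/(0.5·x_1); tangency sets this equal to p_1/p_2.
So 0.5·p_2·x_2 = 0.5·p_1·x_1; combined with the budget, a share 0.5 of income goes to x_1.
Demand: x_1*(p_1,p_2,M) = 0.5·M/p_1 and x_2* = 0.5·M/p_2.
At p_1=5, p_2=8, M=55: x_1* = 0.5·55/5 = 5.5.

x_1* = 5.5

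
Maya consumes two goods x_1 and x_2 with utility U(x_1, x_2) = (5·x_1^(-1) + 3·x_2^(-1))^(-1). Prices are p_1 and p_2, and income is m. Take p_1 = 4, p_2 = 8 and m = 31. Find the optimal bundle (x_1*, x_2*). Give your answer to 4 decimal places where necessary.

MU_x_1 ∝ 5·x_1^(-2), MU_x_2 ∝ 3·x_2^(-2), so MRS = (5/3)·(x_2/x_1)^(2) = p_1/p_2.
Hence x_2/x_1 = ((3/5)·p_1/p_2)^(1/(2)), i.e. raised to the 0.5 power.
With the ratio pinned down, the budget gives x_1* = m/(p_1 + p_2·(x_2/x_1)) and x_2* = (x_2/x_1)·x_1*.
Numerically x_2/x_1 = 0.547723, so x_1* = 31/(4 + 8·0.547723) = 3.6985 and x_2* = 0.547723·3.6985 = 2.0258.

x_1* = 3.6985, x_2* = 2.0258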